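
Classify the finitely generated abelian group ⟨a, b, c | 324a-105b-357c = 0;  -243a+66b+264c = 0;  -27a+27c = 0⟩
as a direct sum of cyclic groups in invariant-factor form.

Answer: M ≅ ℤ/3 ⊕ ℤ/9 ⊕ ℤ/27

Derivation:
rank_ℚ(R)=3; free=3−3=0
SNF(R) diag = [3, 9, 27] → torsion [3, 9, 27]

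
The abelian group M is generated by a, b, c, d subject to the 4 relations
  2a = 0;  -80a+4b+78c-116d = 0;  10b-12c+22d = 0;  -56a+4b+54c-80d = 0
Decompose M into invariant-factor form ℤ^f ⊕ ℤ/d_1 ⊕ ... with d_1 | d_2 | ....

rank_ℚ(R)=4; free=4−4=0
SNF(R) diag = [2, 2, 6, 12] → torsion [2, 2, 6, 12]

Answer: M ≅ ℤ/2 ⊕ ℤ/2 ⊕ ℤ/6 ⊕ ℤ/12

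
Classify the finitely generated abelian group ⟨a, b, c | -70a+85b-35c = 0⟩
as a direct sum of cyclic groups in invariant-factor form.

Answer: M ≅ ℤ^2 ⊕ ℤ/5

Derivation:
rank_ℚ(R)=1; free=3−1=2
SNF(R) diag = [5] → torsion [5]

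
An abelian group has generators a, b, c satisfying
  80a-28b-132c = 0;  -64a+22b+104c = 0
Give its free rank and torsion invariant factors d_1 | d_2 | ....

rank_ℚ(R)=2; free=3−2=1
SNF(R) diag = [2, 4] → torsion [2, 4]

Answer: M ≅ ℤ^1 ⊕ ℤ/2 ⊕ ℤ/4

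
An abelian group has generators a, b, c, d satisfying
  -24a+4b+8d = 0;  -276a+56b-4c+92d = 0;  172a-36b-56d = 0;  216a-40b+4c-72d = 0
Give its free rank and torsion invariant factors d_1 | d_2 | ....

rank_ℚ(R)=4; free=4−4=0
SNF(R) diag = [4, 4, 4, 12] → torsion [4, 4, 4, 12]

Answer: M ≅ ℤ/4 ⊕ ℤ/4 ⊕ ℤ/4 ⊕ ℤ/12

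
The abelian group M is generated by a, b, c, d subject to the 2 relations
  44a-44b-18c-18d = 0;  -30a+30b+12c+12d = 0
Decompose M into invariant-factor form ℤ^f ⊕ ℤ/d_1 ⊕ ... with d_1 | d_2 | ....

rank_ℚ(R)=2; free=4−2=2
SNF(R) diag = [2, 6] → torsion [2, 6]

Answer: M ≅ ℤ^2 ⊕ ℤ/2 ⊕ ℤ/6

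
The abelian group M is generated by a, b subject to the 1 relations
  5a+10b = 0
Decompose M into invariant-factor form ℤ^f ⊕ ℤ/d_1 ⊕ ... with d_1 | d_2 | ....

rank_ℚ(R)=1; free=2−1=1
SNF(R) diag = [5] → torsion [5]

Answer: M ≅ ℤ^1 ⊕ ℤ/5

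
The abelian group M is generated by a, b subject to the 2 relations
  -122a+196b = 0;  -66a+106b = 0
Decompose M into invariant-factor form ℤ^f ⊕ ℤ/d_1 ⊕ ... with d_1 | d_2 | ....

Answer: M ≅ ℤ/2 ⊕ ℤ/2

Derivation:
rank_ℚ(R)=2; free=2−2=0
SNF(R) diag = [2, 2] → torsion [2, 2]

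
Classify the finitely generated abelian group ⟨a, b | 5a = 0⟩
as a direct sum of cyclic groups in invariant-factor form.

rank_ℚ(R)=1; free=2−1=1
SNF(R) diag = [5] → torsion [5]

Answer: M ≅ ℤ^1 ⊕ ℤ/5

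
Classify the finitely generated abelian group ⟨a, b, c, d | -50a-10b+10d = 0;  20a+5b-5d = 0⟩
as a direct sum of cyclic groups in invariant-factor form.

rank_ℚ(R)=2; free=4−2=2
SNF(R) diag = [5, 10] → torsion [5, 10]

Answer: M ≅ ℤ^2 ⊕ ℤ/5 ⊕ ℤ/10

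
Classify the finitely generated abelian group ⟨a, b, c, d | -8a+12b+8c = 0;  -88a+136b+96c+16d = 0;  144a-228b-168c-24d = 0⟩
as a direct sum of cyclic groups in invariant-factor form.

Answer: M ≅ ℤ^1 ⊕ ℤ/4 ⊕ ℤ/8 ⊕ ℤ/24

Derivation:
rank_ℚ(R)=3; free=4−3=1
SNF(R) diag = [4, 8, 24] → torsion [4, 8, 24]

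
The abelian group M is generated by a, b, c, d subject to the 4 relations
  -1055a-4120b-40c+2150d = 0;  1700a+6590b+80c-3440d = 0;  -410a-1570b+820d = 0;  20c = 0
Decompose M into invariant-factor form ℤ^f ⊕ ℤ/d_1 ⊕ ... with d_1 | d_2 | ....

Answer: M ≅ ℤ/5 ⊕ ℤ/10 ⊕ ℤ/20 ⊕ ℤ/40

Derivation:
rank_ℚ(R)=4; free=4−4=0
SNF(R) diag = [5, 10, 20, 40] → torsion [5, 10, 20, 40]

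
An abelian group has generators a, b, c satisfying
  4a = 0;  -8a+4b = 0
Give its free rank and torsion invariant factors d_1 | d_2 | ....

rank_ℚ(R)=2; free=3−2=1
SNF(R) diag = [4, 4] → torsion [4, 4]

Answer: M ≅ ℤ^1 ⊕ ℤ/4 ⊕ ℤ/4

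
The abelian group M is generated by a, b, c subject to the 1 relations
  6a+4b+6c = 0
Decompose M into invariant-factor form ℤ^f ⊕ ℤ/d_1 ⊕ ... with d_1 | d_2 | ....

Answer: M ≅ ℤ^2 ⊕ ℤ/2

Derivation:
rank_ℚ(R)=1; free=3−1=2
SNF(R) diag = [2] → torsion [2]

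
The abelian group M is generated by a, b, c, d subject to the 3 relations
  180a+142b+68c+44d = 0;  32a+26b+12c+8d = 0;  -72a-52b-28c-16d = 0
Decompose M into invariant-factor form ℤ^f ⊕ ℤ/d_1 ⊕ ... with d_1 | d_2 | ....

Answer: M ≅ ℤ^1 ⊕ ℤ/2 ⊕ ℤ/4 ⊕ ℤ/4

Derivation:
rank_ℚ(R)=3; free=4−3=1
SNF(R) diag = [2, 4, 4] → torsion [2, 4, 4]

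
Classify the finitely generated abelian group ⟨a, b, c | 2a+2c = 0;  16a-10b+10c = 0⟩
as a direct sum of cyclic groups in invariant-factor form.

Answer: M ≅ ℤ^1 ⊕ ℤ/2 ⊕ ℤ/2

Derivation:
rank_ℚ(R)=2; free=3−2=1
SNF(R) diag = [2, 2] → torsion [2, 2]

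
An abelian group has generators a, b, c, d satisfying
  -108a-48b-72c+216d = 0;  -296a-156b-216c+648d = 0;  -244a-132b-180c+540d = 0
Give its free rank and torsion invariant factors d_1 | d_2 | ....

Answer: M ≅ ℤ^1 ⊕ ℤ/4 ⊕ ℤ/12 ⊕ ℤ/36

Derivation:
rank_ℚ(R)=3; free=4−3=1
SNF(R) diag = [4, 12, 36] → torsion [4, 12, 36]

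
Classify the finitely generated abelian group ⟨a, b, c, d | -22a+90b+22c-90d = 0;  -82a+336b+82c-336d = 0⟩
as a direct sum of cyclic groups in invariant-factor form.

Answer: M ≅ ℤ^2 ⊕ ℤ/2 ⊕ ℤ/6

Derivation:
rank_ℚ(R)=2; free=4−2=2
SNF(R) diag = [2, 6] → torsion [2, 6]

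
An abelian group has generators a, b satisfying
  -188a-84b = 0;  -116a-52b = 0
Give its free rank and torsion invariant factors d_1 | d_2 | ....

rank_ℚ(R)=2; free=2−2=0
SNF(R) diag = [4, 8] → torsion [4, 8]

Answer: M ≅ ℤ/4 ⊕ ℤ/8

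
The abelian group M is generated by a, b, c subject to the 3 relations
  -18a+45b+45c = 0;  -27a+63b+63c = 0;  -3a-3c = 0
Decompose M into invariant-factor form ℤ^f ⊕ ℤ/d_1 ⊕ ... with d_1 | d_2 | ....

rank_ℚ(R)=3; free=3−3=0
SNF(R) diag = [3, 9, 9] → torsion [3, 9, 9]

Answer: M ≅ ℤ/3 ⊕ ℤ/9 ⊕ ℤ/9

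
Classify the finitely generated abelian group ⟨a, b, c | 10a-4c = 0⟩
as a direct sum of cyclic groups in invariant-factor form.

rank_ℚ(R)=1; free=3−1=2
SNF(R) diag = [2] → torsion [2]

Answer: M ≅ ℤ^2 ⊕ ℤ/2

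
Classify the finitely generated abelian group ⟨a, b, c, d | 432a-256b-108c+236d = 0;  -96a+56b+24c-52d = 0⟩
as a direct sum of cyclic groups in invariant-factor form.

rank_ℚ(R)=2; free=4−2=2
SNF(R) diag = [4, 12] → torsion [4, 12]

Answer: M ≅ ℤ^2 ⊕ ℤ/4 ⊕ ℤ/12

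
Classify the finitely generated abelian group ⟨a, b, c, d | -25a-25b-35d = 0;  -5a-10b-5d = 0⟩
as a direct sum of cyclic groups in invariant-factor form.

rank_ℚ(R)=2; free=4−2=2
SNF(R) diag = [5, 5] → torsion [5, 5]

Answer: M ≅ ℤ^2 ⊕ ℤ/5 ⊕ ℤ/5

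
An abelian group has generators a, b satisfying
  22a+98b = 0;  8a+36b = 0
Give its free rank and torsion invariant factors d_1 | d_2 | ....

Answer: M ≅ ℤ/2 ⊕ ℤ/4

Derivation:
rank_ℚ(R)=2; free=2−2=0
SNF(R) diag = [2, 4] → torsion [2, 4]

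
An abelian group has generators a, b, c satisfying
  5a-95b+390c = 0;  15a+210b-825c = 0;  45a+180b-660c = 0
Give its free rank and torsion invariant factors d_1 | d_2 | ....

rank_ℚ(R)=3; free=3−3=0
SNF(R) diag = [5, 15, 45] → torsion [5, 15, 45]

Answer: M ≅ ℤ/5 ⊕ ℤ/15 ⊕ ℤ/45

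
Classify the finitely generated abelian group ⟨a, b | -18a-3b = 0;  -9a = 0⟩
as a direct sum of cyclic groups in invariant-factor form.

rank_ℚ(R)=2; free=2−2=0
SNF(R) diag = [3, 9] → torsion [3, 9]

Answer: M ≅ ℤ/3 ⊕ ℤ/9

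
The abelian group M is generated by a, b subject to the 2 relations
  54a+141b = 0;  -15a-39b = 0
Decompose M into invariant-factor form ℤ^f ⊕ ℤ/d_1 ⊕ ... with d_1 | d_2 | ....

rank_ℚ(R)=2; free=2−2=0
SNF(R) diag = [3, 3] → torsion [3, 3]

Answer: M ≅ ℤ/3 ⊕ ℤ/3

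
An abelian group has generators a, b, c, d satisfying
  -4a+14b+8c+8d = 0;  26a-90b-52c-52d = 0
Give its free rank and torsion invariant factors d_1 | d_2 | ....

Answer: M ≅ ℤ^2 ⊕ ℤ/2 ⊕ ℤ/2

Derivation:
rank_ℚ(R)=2; free=4−2=2
SNF(R) diag = [2, 2] → torsion [2, 2]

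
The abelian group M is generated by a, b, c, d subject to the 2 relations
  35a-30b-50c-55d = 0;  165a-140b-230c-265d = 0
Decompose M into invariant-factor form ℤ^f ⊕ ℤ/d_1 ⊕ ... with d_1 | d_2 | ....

rank_ℚ(R)=2; free=4−2=2
SNF(R) diag = [5, 10] → torsion [5, 10]

Answer: M ≅ ℤ^2 ⊕ ℤ/5 ⊕ ℤ/10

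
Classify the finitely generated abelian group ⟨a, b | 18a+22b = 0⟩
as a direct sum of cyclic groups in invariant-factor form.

rank_ℚ(R)=1; free=2−1=1
SNF(R) diag = [2] → torsion [2]

Answer: M ≅ ℤ^1 ⊕ ℤ/2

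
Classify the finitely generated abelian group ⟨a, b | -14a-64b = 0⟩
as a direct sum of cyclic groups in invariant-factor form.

rank_ℚ(R)=1; free=2−1=1
SNF(R) diag = [2] → torsion [2]

Answer: M ≅ ℤ^1 ⊕ ℤ/2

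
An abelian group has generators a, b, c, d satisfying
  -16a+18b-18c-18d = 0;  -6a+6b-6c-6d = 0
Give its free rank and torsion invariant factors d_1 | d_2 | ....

rank_ℚ(R)=2; free=4−2=2
SNF(R) diag = [2, 6] → torsion [2, 6]

Answer: M ≅ ℤ^2 ⊕ ℤ/2 ⊕ ℤ/6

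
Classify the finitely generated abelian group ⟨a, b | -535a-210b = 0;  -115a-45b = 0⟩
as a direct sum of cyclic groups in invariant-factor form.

rank_ℚ(R)=2; free=2−2=0
SNF(R) diag = [5, 15] → torsion [5, 15]

Answer: M ≅ ℤ/5 ⊕ ℤ/15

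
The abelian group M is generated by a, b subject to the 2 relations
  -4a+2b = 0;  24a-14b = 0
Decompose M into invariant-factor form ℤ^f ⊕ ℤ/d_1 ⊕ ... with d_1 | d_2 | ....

rank_ℚ(R)=2; free=2−2=0
SNF(R) diag = [2, 4] → torsion [2, 4]

Answer: M ≅ ℤ/2 ⊕ ℤ/4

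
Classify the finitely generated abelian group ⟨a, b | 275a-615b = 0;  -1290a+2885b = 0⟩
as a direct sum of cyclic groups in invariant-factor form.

Answer: M ≅ ℤ/5 ⊕ ℤ/5

Derivation:
rank_ℚ(R)=2; free=2−2=0
SNF(R) diag = [5, 5] → torsion [5, 5]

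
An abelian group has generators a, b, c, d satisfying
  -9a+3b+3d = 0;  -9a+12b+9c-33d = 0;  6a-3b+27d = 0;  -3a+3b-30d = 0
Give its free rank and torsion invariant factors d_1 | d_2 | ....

rank_ℚ(R)=4; free=4−4=0
SNF(R) diag = [3, 3, 9, 27] → torsion [3, 3, 9, 27]

Answer: M ≅ ℤ/3 ⊕ ℤ/3 ⊕ ℤ/9 ⊕ ℤ/27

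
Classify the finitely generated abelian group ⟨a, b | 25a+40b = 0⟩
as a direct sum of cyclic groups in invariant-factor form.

rank_ℚ(R)=1; free=2−1=1
SNF(R) diag = [5] → torsion [5]

Answer: M ≅ ℤ^1 ⊕ ℤ/5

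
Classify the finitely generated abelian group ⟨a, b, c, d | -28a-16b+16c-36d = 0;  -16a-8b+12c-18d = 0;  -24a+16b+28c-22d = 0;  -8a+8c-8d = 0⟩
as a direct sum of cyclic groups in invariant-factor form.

rank_ℚ(R)=4; free=4−4=0
SNF(R) diag = [2, 4, 8, 8] → torsion [2, 4, 8, 8]

Answer: M ≅ ℤ/2 ⊕ ℤ/4 ⊕ ℤ/8 ⊕ ℤ/8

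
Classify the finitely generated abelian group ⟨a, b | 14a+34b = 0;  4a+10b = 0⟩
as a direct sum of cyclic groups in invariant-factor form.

Answer: M ≅ ℤ/2 ⊕ ℤ/2

Derivation:
rank_ℚ(R)=2; free=2−2=0
SNF(R) diag = [2, 2] → torsion [2, 2]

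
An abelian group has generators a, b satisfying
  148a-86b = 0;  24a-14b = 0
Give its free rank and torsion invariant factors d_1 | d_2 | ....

rank_ℚ(R)=2; free=2−2=0
SNF(R) diag = [2, 4] → torsion [2, 4]

Answer: M ≅ ℤ/2 ⊕ ℤ/4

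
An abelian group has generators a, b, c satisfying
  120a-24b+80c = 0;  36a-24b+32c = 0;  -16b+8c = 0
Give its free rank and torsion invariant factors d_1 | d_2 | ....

rank_ℚ(R)=3; free=3−3=0
SNF(R) diag = [4, 8, 24] → torsion [4, 8, 24]

Answer: M ≅ ℤ/4 ⊕ ℤ/8 ⊕ ℤ/24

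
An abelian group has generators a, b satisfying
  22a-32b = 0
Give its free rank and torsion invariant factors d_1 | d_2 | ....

rank_ℚ(R)=1; free=2−1=1
SNF(R) diag = [2] → torsion [2]

Answer: M ≅ ℤ^1 ⊕ ℤ/2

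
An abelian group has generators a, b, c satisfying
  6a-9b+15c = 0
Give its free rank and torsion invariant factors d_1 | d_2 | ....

rank_ℚ(R)=1; free=3−1=2
SNF(R) diag = [3] → torsion [3]

Answer: M ≅ ℤ^2 ⊕ ℤ/3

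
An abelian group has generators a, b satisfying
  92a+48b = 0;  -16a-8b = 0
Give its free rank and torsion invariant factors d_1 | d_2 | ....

Answer: M ≅ ℤ/4 ⊕ ℤ/8

Derivation:
rank_ℚ(R)=2; free=2−2=0
SNF(R) diag = [4, 8] → torsion [4, 8]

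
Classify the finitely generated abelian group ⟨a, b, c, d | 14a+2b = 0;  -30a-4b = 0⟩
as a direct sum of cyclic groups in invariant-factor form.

rank_ℚ(R)=2; free=4−2=2
SNF(R) diag = [2, 2] → torsion [2, 2]

Answer: M ≅ ℤ^2 ⊕ ℤ/2 ⊕ ℤ/2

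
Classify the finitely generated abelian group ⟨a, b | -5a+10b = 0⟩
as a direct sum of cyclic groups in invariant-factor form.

rank_ℚ(R)=1; free=2−1=1
SNF(R) diag = [5] → torsion [5]

Answer: M ≅ ℤ^1 ⊕ ℤ/5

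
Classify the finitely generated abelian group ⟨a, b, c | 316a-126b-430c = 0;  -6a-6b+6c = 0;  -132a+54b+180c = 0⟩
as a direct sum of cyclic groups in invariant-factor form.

Answer: M ≅ ℤ/2 ⊕ ℤ/6 ⊕ ℤ/6

Derivation:
rank_ℚ(R)=3; free=3−3=0
SNF(R) diag = [2, 6, 6] → torsion [2, 6, 6]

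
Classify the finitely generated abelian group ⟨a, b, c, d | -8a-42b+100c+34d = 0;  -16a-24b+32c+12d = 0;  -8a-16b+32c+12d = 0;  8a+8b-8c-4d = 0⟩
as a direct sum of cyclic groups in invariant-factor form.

Answer: M ≅ ℤ/2 ⊕ ℤ/4 ⊕ ℤ/8 ⊕ ℤ/8

Derivation:
rank_ℚ(R)=4; free=4−4=0
SNF(R) diag = [2, 4, 8, 8] → torsion [2, 4, 8, 8]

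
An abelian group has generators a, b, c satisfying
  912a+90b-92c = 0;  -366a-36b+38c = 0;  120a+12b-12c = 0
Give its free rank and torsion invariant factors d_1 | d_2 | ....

Answer: M ≅ ℤ/2 ⊕ ℤ/6 ⊕ ℤ/12

Derivation:
rank_ℚ(R)=3; free=3−3=0
SNF(R) diag = [2, 6, 12] → torsion [2, 6, 12]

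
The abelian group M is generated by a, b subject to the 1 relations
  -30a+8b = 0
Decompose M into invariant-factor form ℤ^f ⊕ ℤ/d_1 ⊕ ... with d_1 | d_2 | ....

Answer: M ≅ ℤ^1 ⊕ ℤ/2

Derivation:
rank_ℚ(R)=1; free=2−1=1
SNF(R) diag = [2] → torsion [2]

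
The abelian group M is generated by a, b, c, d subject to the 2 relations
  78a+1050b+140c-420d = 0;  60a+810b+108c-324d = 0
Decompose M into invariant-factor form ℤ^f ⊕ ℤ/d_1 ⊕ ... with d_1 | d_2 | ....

Answer: M ≅ ℤ^2 ⊕ ℤ/2 ⊕ ℤ/6

Derivation:
rank_ℚ(R)=2; free=4−2=2
SNF(R) diag = [2, 6] → torsion [2, 6]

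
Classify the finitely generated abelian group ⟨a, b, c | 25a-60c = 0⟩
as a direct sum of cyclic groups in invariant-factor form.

rank_ℚ(R)=1; free=3−1=2
SNF(R) diag = [5] → torsion [5]

Answer: M ≅ ℤ^2 ⊕ ℤ/5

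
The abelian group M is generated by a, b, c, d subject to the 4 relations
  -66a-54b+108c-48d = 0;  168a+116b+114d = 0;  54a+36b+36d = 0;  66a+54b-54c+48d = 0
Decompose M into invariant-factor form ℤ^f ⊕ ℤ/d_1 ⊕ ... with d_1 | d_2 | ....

rank_ℚ(R)=4; free=4−4=0
SNF(R) diag = [2, 6, 18, 54] → torsion [2, 6, 18, 54]

Answer: M ≅ ℤ/2 ⊕ ℤ/6 ⊕ ℤ/18 ⊕ ℤ/54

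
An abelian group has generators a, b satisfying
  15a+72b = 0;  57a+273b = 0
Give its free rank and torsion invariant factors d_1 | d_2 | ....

rank_ℚ(R)=2; free=2−2=0
SNF(R) diag = [3, 3] → torsion [3, 3]

Answer: M ≅ ℤ/3 ⊕ ℤ/3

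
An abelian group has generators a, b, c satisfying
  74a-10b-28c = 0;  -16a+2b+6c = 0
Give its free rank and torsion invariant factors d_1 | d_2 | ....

Answer: M ≅ ℤ^1 ⊕ ℤ/2 ⊕ ℤ/2

Derivation:
rank_ℚ(R)=2; free=3−2=1
SNF(R) diag = [2, 2] → torsion [2, 2]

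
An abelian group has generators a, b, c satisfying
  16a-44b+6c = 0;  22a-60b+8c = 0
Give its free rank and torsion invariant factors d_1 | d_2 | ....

rank_ℚ(R)=2; free=3−2=1
SNF(R) diag = [2, 2] → torsion [2, 2]

Answer: M ≅ ℤ^1 ⊕ ℤ/2 ⊕ ℤ/2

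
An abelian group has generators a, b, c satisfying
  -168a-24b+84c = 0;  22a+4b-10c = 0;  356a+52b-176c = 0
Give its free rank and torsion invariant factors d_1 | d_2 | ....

rank_ℚ(R)=3; free=3−3=0
SNF(R) diag = [2, 4, 12] → torsion [2, 4, 12]

Answer: M ≅ ℤ/2 ⊕ ℤ/4 ⊕ ℤ/12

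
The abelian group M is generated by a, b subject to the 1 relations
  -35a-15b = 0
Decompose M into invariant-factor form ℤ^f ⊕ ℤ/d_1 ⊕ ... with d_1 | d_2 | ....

Answer: M ≅ ℤ^1 ⊕ ℤ/5

Derivation:
rank_ℚ(R)=1; free=2−1=1
SNF(R) diag = [5] → torsion [5]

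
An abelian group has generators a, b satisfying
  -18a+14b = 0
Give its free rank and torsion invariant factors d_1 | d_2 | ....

rank_ℚ(R)=1; free=2−1=1
SNF(R) diag = [2] → torsion [2]

Answer: M ≅ ℤ^1 ⊕ ℤ/2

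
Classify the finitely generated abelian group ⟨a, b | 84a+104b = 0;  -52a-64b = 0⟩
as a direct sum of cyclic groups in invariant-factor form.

Answer: M ≅ ℤ/4 ⊕ ℤ/8

Derivation:
rank_ℚ(R)=2; free=2−2=0
SNF(R) diag = [4, 8] → torsion [4, 8]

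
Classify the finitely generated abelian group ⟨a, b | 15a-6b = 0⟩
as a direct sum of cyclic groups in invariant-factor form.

Answer: M ≅ ℤ^1 ⊕ ℤ/3

Derivation:
rank_ℚ(R)=1; free=2−1=1
SNF(R) diag = [3] → torsion [3]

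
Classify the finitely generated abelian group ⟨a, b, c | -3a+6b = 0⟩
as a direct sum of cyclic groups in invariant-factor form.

Answer: M ≅ ℤ^2 ⊕ ℤ/3

Derivation:
rank_ℚ(R)=1; free=3−1=2
SNF(R) diag = [3] → torsion [3]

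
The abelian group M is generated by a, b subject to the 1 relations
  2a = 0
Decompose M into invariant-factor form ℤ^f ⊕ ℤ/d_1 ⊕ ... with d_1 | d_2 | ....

Answer: M ≅ ℤ^1 ⊕ ℤ/2

Derivation:
rank_ℚ(R)=1; free=2−1=1
SNF(R) diag = [2] → torsion [2]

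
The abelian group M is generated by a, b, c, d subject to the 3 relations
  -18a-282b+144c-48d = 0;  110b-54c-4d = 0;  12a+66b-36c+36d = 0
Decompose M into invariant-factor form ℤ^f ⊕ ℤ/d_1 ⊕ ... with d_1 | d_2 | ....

rank_ℚ(R)=3; free=4−3=1
SNF(R) diag = [2, 6, 18] → torsion [2, 6, 18]

Answer: M ≅ ℤ^1 ⊕ ℤ/2 ⊕ ℤ/6 ⊕ ℤ/18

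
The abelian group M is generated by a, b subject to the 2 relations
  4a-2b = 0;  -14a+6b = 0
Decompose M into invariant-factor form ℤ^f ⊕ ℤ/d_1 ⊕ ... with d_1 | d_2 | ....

rank_ℚ(R)=2; free=2−2=0
SNF(R) diag = [2, 2] → torsion [2, 2]

Answer: M ≅ ℤ/2 ⊕ ℤ/2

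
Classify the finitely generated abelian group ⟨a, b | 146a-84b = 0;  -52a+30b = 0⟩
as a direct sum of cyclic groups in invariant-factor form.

Answer: M ≅ ℤ/2 ⊕ ℤ/6

Derivation:
rank_ℚ(R)=2; free=2−2=0
SNF(R) diag = [2, 6] → torsion [2, 6]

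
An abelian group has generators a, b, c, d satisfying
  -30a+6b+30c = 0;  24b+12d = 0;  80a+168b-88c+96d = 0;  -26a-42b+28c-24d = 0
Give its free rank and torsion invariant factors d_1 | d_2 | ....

Answer: M ≅ ℤ/2 ⊕ ℤ/6 ⊕ ℤ/12 ⊕ ℤ/24

Derivation:
rank_ℚ(R)=4; free=4−4=0
SNF(R) diag = [2, 6, 12, 24] → torsion [2, 6, 12, 24]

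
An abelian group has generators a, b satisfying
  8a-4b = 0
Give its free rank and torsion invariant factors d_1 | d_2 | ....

Answer: M ≅ ℤ^1 ⊕ ℤ/4

Derivation:
rank_ℚ(R)=1; free=2−1=1
SNF(R) diag = [4] → torsion [4]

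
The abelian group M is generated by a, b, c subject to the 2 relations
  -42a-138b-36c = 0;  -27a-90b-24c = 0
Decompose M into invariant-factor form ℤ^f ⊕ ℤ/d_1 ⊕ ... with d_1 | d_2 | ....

Answer: M ≅ ℤ^1 ⊕ ℤ/3 ⊕ ℤ/6

Derivation:
rank_ℚ(R)=2; free=3−2=1
SNF(R) diag = [3, 6] → torsion [3, 6]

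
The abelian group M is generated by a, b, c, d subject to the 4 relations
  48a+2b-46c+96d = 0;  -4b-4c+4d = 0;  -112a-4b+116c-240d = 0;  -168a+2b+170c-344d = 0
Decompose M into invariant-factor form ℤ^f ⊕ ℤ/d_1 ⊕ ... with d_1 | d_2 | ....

Answer: M ≅ ℤ/2 ⊕ ℤ/4 ⊕ ℤ/8 ⊕ ℤ/24

Derivation:
rank_ℚ(R)=4; free=4−4=0
SNF(R) diag = [2, 4, 8, 24] → torsion [2, 4, 8, 24]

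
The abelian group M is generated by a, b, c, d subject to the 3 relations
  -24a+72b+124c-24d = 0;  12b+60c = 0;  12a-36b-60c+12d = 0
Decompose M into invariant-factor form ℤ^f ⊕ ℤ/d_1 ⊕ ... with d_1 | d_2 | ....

rank_ℚ(R)=3; free=4−3=1
SNF(R) diag = [4, 12, 12] → torsion [4, 12, 12]

Answer: M ≅ ℤ^1 ⊕ ℤ/4 ⊕ ℤ/12 ⊕ ℤ/12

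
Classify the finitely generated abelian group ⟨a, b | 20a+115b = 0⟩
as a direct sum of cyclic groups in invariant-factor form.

Answer: M ≅ ℤ^1 ⊕ ℤ/5

Derivation:
rank_ℚ(R)=1; free=2−1=1
SNF(R) diag = [5] → torsion [5]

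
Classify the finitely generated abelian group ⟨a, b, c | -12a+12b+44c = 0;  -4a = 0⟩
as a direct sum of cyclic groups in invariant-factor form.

Answer: M ≅ ℤ^1 ⊕ ℤ/4 ⊕ ℤ/4

Derivation:
rank_ℚ(R)=2; free=3−2=1
SNF(R) diag = [4, 4] → torsion [4, 4]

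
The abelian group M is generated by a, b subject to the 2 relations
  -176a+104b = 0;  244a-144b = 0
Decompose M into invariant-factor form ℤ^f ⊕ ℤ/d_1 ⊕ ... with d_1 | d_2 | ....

Answer: M ≅ ℤ/4 ⊕ ℤ/8

Derivation:
rank_ℚ(R)=2; free=2−2=0
SNF(R) diag = [4, 8] → torsion [4, 8]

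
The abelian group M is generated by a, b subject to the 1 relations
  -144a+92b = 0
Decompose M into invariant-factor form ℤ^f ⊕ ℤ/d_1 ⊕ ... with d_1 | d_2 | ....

rank_ℚ(R)=1; free=2−1=1
SNF(R) diag = [4] → torsion [4]

Answer: M ≅ ℤ^1 ⊕ ℤ/4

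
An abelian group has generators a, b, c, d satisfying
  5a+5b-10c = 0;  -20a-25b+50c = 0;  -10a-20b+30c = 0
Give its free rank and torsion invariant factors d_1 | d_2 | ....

rank_ℚ(R)=3; free=4−3=1
SNF(R) diag = [5, 5, 10] → torsion [5, 5, 10]

Answer: M ≅ ℤ^1 ⊕ ℤ/5 ⊕ ℤ/5 ⊕ ℤ/10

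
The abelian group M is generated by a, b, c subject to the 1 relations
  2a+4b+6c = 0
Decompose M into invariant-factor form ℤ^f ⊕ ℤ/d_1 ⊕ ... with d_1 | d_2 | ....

Answer: M ≅ ℤ^2 ⊕ ℤ/2

Derivation:
rank_ℚ(R)=1; free=3−1=2
SNF(R) diag = [2] → torsion [2]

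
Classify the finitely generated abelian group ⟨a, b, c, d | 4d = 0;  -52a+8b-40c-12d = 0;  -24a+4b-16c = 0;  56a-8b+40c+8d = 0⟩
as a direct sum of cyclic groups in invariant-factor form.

rank_ℚ(R)=4; free=4−4=0
SNF(R) diag = [4, 4, 4, 8] → torsion [4, 4, 4, 8]

Answer: M ≅ ℤ/4 ⊕ ℤ/4 ⊕ ℤ/4 ⊕ ℤ/8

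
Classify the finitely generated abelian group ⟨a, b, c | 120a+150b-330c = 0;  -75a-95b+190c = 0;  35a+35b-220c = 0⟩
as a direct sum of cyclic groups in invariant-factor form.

Answer: M ≅ ℤ/5 ⊕ ℤ/10 ⊕ ℤ/30

Derivation:
rank_ℚ(R)=3; free=3−3=0
SNF(R) diag = [5, 10, 30] → torsion [5, 10, 30]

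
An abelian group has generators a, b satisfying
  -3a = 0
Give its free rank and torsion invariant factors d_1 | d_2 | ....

rank_ℚ(R)=1; free=2−1=1
SNF(R) diag = [3] → torsion [3]

Answer: M ≅ ℤ^1 ⊕ ℤ/3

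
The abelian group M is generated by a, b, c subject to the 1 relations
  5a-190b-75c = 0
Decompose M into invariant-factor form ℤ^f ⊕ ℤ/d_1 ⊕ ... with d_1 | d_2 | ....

Answer: M ≅ ℤ^2 ⊕ ℤ/5

Derivation:
rank_ℚ(R)=1; free=3−1=2
SNF(R) diag = [5] → torsion [5]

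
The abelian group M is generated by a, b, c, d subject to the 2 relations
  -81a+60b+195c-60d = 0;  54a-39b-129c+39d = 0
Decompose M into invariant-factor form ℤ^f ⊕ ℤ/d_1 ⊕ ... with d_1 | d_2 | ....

rank_ℚ(R)=2; free=4−2=2
SNF(R) diag = [3, 9] → torsion [3, 9]

Answer: M ≅ ℤ^2 ⊕ ℤ/3 ⊕ ℤ/9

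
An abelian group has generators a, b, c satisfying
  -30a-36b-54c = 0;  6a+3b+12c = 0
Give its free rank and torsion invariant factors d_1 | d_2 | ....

Answer: M ≅ ℤ^1 ⊕ ℤ/3 ⊕ ℤ/6

Derivation:
rank_ℚ(R)=2; free=3−2=1
SNF(R) diag = [3, 6] → torsion [3, 6]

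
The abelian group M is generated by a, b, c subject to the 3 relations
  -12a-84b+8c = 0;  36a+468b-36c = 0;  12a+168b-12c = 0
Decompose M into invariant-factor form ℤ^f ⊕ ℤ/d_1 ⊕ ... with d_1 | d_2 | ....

rank_ℚ(R)=3; free=3−3=0
SNF(R) diag = [4, 12, 36] → torsion [4, 12, 36]

Answer: M ≅ ℤ/4 ⊕ ℤ/12 ⊕ ℤ/36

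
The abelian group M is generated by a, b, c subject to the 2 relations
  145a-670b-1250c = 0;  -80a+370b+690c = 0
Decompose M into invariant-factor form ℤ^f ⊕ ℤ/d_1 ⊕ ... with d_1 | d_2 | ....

rank_ℚ(R)=2; free=3−2=1
SNF(R) diag = [5, 10] → torsion [5, 10]

Answer: M ≅ ℤ^1 ⊕ ℤ/5 ⊕ ℤ/10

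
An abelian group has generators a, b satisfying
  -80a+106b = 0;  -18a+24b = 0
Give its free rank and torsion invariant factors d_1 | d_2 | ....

rank_ℚ(R)=2; free=2−2=0
SNF(R) diag = [2, 6] → torsion [2, 6]

Answer: M ≅ ℤ/2 ⊕ ℤ/6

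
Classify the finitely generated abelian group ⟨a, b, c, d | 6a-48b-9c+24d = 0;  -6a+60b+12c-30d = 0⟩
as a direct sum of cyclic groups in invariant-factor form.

rank_ℚ(R)=2; free=4−2=2
SNF(R) diag = [3, 6] → torsion [3, 6]

Answer: M ≅ ℤ^2 ⊕ ℤ/3 ⊕ ℤ/6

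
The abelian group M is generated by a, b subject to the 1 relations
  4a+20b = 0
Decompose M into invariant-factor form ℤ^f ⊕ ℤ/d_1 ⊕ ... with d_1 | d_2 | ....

Answer: M ≅ ℤ^1 ⊕ ℤ/4

Derivation:
rank_ℚ(R)=1; free=2−1=1
SNF(R) diag = [4] → torsion [4]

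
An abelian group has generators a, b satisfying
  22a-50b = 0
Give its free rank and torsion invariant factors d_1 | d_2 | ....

rank_ℚ(R)=1; free=2−1=1
SNF(R) diag = [2] → torsion [2]

Answer: M ≅ ℤ^1 ⊕ ℤ/2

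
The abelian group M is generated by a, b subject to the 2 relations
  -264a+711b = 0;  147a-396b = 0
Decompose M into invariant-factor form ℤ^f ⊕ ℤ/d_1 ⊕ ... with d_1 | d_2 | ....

Answer: M ≅ ℤ/3 ⊕ ℤ/9

Derivation:
rank_ℚ(R)=2; free=2−2=0
SNF(R) diag = [3, 9] → torsion [3, 9]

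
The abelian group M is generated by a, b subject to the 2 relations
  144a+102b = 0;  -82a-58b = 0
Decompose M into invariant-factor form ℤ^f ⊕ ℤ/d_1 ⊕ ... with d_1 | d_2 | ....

Answer: M ≅ ℤ/2 ⊕ ℤ/6

Derivation:
rank_ℚ(R)=2; free=2−2=0
SNF(R) diag = [2, 6] → torsion [2, 6]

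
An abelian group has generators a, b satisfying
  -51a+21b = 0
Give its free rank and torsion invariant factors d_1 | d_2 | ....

rank_ℚ(R)=1; free=2−1=1
SNF(R) diag = [3] → torsion [3]

Answer: M ≅ ℤ^1 ⊕ ℤ/3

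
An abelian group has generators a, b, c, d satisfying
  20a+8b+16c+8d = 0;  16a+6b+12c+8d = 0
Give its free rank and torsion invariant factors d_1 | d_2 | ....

rank_ℚ(R)=2; free=4−2=2
SNF(R) diag = [2, 4] → torsion [2, 4]

Answer: M ≅ ℤ^2 ⊕ ℤ/2 ⊕ ℤ/4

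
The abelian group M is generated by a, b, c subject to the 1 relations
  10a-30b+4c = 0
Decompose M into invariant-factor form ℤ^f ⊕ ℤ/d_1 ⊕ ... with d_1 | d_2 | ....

rank_ℚ(R)=1; free=3−1=2
SNF(R) diag = [2] → torsion [2]

Answer: M ≅ ℤ^2 ⊕ ℤ/2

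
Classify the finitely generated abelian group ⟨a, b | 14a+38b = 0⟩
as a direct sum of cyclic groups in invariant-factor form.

rank_ℚ(R)=1; free=2−1=1
SNF(R) diag = [2] → torsion [2]

Answer: M ≅ ℤ^1 ⊕ ℤ/2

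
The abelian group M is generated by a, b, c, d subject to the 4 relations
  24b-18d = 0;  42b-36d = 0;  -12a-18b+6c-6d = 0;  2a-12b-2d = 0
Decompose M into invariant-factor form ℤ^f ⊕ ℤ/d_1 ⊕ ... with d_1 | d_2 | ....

Answer: M ≅ ℤ/2 ⊕ ℤ/6 ⊕ ℤ/6 ⊕ ℤ/18

Derivation:
rank_ℚ(R)=4; free=4−4=0
SNF(R) diag = [2, 6, 6, 18] → torsion [2, 6, 6, 18]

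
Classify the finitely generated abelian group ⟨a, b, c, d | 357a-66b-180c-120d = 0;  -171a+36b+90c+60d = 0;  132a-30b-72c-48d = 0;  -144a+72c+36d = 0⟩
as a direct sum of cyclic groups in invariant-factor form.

Answer: M ≅ ℤ/3 ⊕ ℤ/6 ⊕ ℤ/18 ⊕ ℤ/36

Derivation:
rank_ℚ(R)=4; free=4−4=0
SNF(R) diag = [3, 6, 18, 36] → torsion [3, 6, 18, 36]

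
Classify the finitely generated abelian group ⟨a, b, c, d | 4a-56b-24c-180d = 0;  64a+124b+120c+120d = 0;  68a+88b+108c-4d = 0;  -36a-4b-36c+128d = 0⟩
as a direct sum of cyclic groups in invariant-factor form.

Answer: M ≅ ℤ/4 ⊕ ℤ/4 ⊕ ℤ/12 ⊕ ℤ/36

Derivation:
rank_ℚ(R)=4; free=4−4=0
SNF(R) diag = [4, 4, 12, 36] → torsion [4, 4, 12, 36]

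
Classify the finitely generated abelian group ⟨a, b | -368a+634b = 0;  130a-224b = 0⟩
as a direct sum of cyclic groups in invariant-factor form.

rank_ℚ(R)=2; free=2−2=0
SNF(R) diag = [2, 6] → torsion [2, 6]

Answer: M ≅ ℤ/2 ⊕ ℤ/6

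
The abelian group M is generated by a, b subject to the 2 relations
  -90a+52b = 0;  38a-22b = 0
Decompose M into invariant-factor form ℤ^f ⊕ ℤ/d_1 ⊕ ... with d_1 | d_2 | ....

Answer: M ≅ ℤ/2 ⊕ ℤ/2

Derivation:
rank_ℚ(R)=2; free=2−2=0
SNF(R) diag = [2, 2] → torsion [2, 2]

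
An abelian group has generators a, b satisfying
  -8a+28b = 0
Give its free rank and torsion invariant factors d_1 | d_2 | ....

Answer: M ≅ ℤ^1 ⊕ ℤ/4

Derivation:
rank_ℚ(R)=1; free=2−1=1
SNF(R) diag = [4] → torsion [4]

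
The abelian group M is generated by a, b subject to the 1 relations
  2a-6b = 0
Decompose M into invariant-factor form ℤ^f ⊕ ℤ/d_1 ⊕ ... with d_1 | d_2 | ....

rank_ℚ(R)=1; free=2−1=1
SNF(R) diag = [2] → torsion [2]

Answer: M ≅ ℤ^1 ⊕ ℤ/2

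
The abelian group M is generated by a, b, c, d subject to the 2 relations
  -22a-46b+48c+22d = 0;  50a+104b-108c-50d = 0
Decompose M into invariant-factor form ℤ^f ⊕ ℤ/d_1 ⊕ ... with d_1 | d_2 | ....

rank_ℚ(R)=2; free=4−2=2
SNF(R) diag = [2, 6] → torsion [2, 6]

Answer: M ≅ ℤ^2 ⊕ ℤ/2 ⊕ ℤ/6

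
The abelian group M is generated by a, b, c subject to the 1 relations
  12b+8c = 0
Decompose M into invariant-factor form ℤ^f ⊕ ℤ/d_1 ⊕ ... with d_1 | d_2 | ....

rank_ℚ(R)=1; free=3−1=2
SNF(R) diag = [4] → torsion [4]

Answer: M ≅ ℤ^2 ⊕ ℤ/4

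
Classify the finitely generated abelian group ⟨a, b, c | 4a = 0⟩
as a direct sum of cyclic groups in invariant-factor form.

rank_ℚ(R)=1; free=3−1=2
SNF(R) diag = [4] → torsion [4]

Answer: M ≅ ℤ^2 ⊕ ℤ/4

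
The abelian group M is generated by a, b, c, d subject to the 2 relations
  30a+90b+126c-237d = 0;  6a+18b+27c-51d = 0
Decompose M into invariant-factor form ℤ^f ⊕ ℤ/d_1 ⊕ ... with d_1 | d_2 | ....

Answer: M ≅ ℤ^2 ⊕ ℤ/3 ⊕ ℤ/9

Derivation:
rank_ℚ(R)=2; free=4−2=2
SNF(R) diag = [3, 9] → torsion [3, 9]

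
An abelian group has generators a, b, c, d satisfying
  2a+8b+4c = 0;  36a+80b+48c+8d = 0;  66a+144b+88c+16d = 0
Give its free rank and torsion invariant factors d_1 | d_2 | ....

Answer: M ≅ ℤ^1 ⊕ ℤ/2 ⊕ ℤ/4 ⊕ ℤ/8

Derivation:
rank_ℚ(R)=3; free=4−3=1
SNF(R) diag = [2, 4, 8] → torsion [2, 4, 8]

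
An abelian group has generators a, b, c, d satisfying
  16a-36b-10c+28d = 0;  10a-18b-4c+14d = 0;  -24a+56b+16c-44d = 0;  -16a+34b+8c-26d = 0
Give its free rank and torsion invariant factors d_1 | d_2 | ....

Answer: M ≅ ℤ/2 ⊕ ℤ/2 ⊕ ℤ/2 ⊕ ℤ/4

Derivation:
rank_ℚ(R)=4; free=4−4=0
SNF(R) diag = [2, 2, 2, 4] → torsion [2, 2, 2, 4]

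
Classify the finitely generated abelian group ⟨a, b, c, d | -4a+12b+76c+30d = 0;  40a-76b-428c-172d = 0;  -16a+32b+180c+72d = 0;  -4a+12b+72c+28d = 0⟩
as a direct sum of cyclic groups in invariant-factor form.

rank_ℚ(R)=4; free=4−4=0
SNF(R) diag = [2, 4, 4, 4] → torsion [2, 4, 4, 4]

Answer: M ≅ ℤ/2 ⊕ ℤ/4 ⊕ ℤ/4 ⊕ ℤ/4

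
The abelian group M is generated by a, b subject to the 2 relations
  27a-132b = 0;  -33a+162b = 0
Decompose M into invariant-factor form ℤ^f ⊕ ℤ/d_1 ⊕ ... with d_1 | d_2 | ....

rank_ℚ(R)=2; free=2−2=0
SNF(R) diag = [3, 6] → torsion [3, 6]

Answer: M ≅ ℤ/3 ⊕ ℤ/6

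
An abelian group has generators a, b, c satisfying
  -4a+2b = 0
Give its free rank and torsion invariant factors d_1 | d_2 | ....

Answer: M ≅ ℤ^2 ⊕ ℤ/2

Derivation:
rank_ℚ(R)=1; free=3−1=2
SNF(R) diag = [2] → torsion [2]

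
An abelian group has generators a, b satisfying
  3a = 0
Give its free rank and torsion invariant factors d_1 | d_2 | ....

rank_ℚ(R)=1; free=2−1=1
SNF(R) diag = [3] → torsion [3]

Answer: M ≅ ℤ^1 ⊕ ℤ/3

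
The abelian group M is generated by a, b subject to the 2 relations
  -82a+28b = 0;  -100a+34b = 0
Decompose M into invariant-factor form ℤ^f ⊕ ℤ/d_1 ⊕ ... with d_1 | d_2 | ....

rank_ℚ(R)=2; free=2−2=0
SNF(R) diag = [2, 6] → torsion [2, 6]

Answer: M ≅ ℤ/2 ⊕ ℤ/6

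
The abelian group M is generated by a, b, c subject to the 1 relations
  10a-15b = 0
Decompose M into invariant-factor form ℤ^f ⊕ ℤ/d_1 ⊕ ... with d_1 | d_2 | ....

rank_ℚ(R)=1; free=3−1=2
SNF(R) diag = [5] → torsion [5]

Answer: M ≅ ℤ^2 ⊕ ℤ/5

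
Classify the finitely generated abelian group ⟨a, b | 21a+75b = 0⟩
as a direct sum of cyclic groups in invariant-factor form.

Answer: M ≅ ℤ^1 ⊕ ℤ/3

Derivation:
rank_ℚ(R)=1; free=2−1=1
SNF(R) diag = [3] → torsion [3]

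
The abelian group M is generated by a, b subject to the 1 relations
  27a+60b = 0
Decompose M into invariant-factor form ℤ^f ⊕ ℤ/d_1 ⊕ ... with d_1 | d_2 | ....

Answer: M ≅ ℤ^1 ⊕ ℤ/3

Derivation:
rank_ℚ(R)=1; free=2−1=1
SNF(R) diag = [3] → torsion [3]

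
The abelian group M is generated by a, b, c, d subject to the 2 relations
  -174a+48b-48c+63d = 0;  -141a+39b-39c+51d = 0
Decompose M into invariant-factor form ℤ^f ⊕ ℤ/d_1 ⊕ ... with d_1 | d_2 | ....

Answer: M ≅ ℤ^2 ⊕ ℤ/3 ⊕ ℤ/3

Derivation:
rank_ℚ(R)=2; free=4−2=2
SNF(R) diag = [3, 3] → torsion [3, 3]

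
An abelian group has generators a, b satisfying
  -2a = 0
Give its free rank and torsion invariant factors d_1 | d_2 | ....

Answer: M ≅ ℤ^1 ⊕ ℤ/2

Derivation:
rank_ℚ(R)=1; free=2−1=1
SNF(R) diag = [2] → torsion [2]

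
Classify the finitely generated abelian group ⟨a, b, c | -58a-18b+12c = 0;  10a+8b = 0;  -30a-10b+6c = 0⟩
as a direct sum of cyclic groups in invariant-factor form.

rank_ℚ(R)=3; free=3−3=0
SNF(R) diag = [2, 2, 6] → torsion [2, 2, 6]

Answer: M ≅ ℤ/2 ⊕ ℤ/2 ⊕ ℤ/6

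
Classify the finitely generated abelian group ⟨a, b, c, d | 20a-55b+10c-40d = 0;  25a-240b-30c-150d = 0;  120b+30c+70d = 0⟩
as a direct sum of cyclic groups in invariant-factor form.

Answer: M ≅ ℤ^1 ⊕ ℤ/5 ⊕ ℤ/5 ⊕ ℤ/10

Derivation:
rank_ℚ(R)=3; free=4−3=1
SNF(R) diag = [5, 5, 10] → torsion [5, 5, 10]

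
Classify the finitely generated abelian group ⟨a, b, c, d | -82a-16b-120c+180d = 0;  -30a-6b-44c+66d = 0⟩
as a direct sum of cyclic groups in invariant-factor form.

Answer: M ≅ ℤ^2 ⊕ ℤ/2 ⊕ ℤ/2

Derivation:
rank_ℚ(R)=2; free=4−2=2
SNF(R) diag = [2, 2] → torsion [2, 2]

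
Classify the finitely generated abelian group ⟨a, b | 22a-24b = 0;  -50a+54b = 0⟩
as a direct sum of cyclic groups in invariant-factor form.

Answer: M ≅ ℤ/2 ⊕ ℤ/6

Derivation:
rank_ℚ(R)=2; free=2−2=0
SNF(R) diag = [2, 6] → torsion [2, 6]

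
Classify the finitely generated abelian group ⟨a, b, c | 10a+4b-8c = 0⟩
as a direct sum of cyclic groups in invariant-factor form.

rank_ℚ(R)=1; free=3−1=2
SNF(R) diag = [2] → torsion [2]

Answer: M ≅ ℤ^2 ⊕ ℤ/2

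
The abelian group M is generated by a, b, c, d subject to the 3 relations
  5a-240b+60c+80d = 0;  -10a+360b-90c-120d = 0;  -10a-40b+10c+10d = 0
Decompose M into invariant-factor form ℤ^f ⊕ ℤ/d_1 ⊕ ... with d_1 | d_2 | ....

rank_ℚ(R)=3; free=4−3=1
SNF(R) diag = [5, 10, 10] → torsion [5, 10, 10]

Answer: M ≅ ℤ^1 ⊕ ℤ/5 ⊕ ℤ/10 ⊕ ℤ/10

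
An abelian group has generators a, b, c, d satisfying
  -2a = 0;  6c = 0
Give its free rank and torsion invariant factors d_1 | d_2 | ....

rank_ℚ(R)=2; free=4−2=2
SNF(R) diag = [2, 6] → torsion [2, 6]

Answer: M ≅ ℤ^2 ⊕ ℤ/2 ⊕ ℤ/6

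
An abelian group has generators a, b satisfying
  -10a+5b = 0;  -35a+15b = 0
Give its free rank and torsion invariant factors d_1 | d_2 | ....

Answer: M ≅ ℤ/5 ⊕ ℤ/5

Derivation:
rank_ℚ(R)=2; free=2−2=0
SNF(R) diag = [5, 5] → torsion [5, 5]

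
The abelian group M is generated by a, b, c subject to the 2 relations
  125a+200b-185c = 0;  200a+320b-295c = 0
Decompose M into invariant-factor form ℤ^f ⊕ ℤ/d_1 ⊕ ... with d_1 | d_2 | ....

rank_ℚ(R)=2; free=3−2=1
SNF(R) diag = [5, 5] → torsion [5, 5]

Answer: M ≅ ℤ^1 ⊕ ℤ/5 ⊕ ℤ/5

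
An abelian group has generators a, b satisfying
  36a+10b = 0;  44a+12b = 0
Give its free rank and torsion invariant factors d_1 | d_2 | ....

rank_ℚ(R)=2; free=2−2=0
SNF(R) diag = [2, 4] → torsion [2, 4]

Answer: M ≅ ℤ/2 ⊕ ℤ/4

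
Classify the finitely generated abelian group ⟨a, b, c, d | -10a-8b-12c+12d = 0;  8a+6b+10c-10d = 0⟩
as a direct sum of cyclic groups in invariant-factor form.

rank_ℚ(R)=2; free=4−2=2
SNF(R) diag = [2, 2] → torsion [2, 2]

Answer: M ≅ ℤ^2 ⊕ ℤ/2 ⊕ ℤ/2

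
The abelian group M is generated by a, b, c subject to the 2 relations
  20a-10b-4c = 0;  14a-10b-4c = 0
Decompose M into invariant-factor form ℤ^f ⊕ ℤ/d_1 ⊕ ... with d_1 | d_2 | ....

rank_ℚ(R)=2; free=3−2=1
SNF(R) diag = [2, 6] → torsion [2, 6]

Answer: M ≅ ℤ^1 ⊕ ℤ/2 ⊕ ℤ/6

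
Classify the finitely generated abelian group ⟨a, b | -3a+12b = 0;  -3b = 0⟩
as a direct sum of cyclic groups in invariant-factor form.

rank_ℚ(R)=2; free=2−2=0
SNF(R) diag = [3, 3] → torsion [3, 3]

Answer: M ≅ ℤ/3 ⊕ ℤ/3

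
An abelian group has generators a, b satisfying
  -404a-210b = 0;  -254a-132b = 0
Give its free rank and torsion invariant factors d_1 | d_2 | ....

Answer: M ≅ ℤ/2 ⊕ ℤ/6

Derivation:
rank_ℚ(R)=2; free=2−2=0
SNF(R) diag = [2, 6] → torsion [2, 6]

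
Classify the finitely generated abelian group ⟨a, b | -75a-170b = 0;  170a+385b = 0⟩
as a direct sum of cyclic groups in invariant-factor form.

Answer: M ≅ ℤ/5 ⊕ ℤ/5

Derivation:
rank_ℚ(R)=2; free=2−2=0
SNF(R) diag = [5, 5] → torsion [5, 5]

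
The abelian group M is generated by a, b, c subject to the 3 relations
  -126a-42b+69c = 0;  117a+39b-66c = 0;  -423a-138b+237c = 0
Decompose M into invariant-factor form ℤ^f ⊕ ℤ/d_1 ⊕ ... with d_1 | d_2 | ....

Answer: M ≅ ℤ/3 ⊕ ℤ/9 ⊕ ℤ/27

Derivation:
rank_ℚ(R)=3; free=3−3=0
SNF(R) diag = [3, 9, 27] → torsion [3, 9, 27]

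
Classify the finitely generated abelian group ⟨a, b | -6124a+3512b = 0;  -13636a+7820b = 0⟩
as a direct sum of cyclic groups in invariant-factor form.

Answer: M ≅ ℤ/4 ⊕ ℤ/12

Derivation:
rank_ℚ(R)=2; free=2−2=0
SNF(R) diag = [4, 12] → torsion [4, 12]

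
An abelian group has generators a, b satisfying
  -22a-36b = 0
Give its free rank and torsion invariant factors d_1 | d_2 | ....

Answer: M ≅ ℤ^1 ⊕ ℤ/2

Derivation:
rank_ℚ(R)=1; free=2−1=1
SNF(R) diag = [2] → torsion [2]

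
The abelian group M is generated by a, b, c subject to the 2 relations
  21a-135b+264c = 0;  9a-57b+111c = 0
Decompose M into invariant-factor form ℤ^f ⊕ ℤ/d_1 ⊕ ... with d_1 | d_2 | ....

rank_ℚ(R)=2; free=3−2=1
SNF(R) diag = [3, 3] → torsion [3, 3]

Answer: M ≅ ℤ^1 ⊕ ℤ/3 ⊕ ℤ/3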